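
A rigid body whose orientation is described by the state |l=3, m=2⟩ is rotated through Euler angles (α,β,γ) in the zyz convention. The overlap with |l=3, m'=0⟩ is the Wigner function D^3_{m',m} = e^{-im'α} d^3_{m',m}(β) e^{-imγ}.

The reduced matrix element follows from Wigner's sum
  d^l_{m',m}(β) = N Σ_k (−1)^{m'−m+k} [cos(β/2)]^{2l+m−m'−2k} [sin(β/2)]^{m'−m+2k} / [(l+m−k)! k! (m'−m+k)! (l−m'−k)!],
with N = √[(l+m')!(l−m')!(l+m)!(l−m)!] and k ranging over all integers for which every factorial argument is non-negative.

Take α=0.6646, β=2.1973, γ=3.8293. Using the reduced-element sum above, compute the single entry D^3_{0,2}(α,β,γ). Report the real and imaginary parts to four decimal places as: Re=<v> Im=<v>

Split into d^3_{0,2}(β=2.1973) × two z-phases.
Half-angle: c=0.454799, s=0.890594. N=√(6·6·120·1)=65.726707
k: max(0,(2)−(0))=2 … min(3+(2),3−(0))=3
  k=2: (−1)^0·65.7267/(12)·0.4548^4·0.8906^2 = +0.185865
  k=3: (−1)^1·65.7267/(12)·0.4548^2·0.8906^4 = -0.712720
d^3_{0,2}(2.1973) = +0.185865 -0.712720 = -0.526855
D = (+1.000000+0.000000i)·(-0.526855)·(+0.194141-0.980974i) = -0.102284+0.516831i

Re=-0.1023 Im=0.5168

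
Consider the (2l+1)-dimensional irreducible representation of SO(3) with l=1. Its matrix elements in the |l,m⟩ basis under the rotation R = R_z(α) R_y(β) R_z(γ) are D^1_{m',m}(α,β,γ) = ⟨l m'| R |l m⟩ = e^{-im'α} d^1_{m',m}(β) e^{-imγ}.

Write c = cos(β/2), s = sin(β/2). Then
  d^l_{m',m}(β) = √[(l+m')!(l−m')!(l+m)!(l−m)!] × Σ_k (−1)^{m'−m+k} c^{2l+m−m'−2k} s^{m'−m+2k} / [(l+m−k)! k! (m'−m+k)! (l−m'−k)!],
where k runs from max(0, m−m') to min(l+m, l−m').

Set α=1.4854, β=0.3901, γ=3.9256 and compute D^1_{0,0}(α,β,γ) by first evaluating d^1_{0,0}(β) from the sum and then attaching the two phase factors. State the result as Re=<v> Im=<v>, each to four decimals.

Split into d^1_{0,0}(β=0.3901) × two z-phases.
With c≡cos(β/2)=0.981038 and s≡sin(β/2)=0.193816, N=[1·1·1·1]^{1/2}=1.000000
k∈{0,1} keeps every argument non-negative
  k=0: (−1)^0·1.0000/(1)·0.9810^2·0.1938^0 = +0.962436
  k=1: (−1)^1·1.0000/(1)·0.9810^0·0.1938^2 = -0.037564
d^1_{0,0}(0.3901) = +0.962436 -0.037564 = +0.924871
Phases: e^{-i·(0)·1.4854}=+1.000000+0.000000i, e^{-i·(0)·3.9256}=+1.000000+0.000000i ⇒ D=+0.924871+0.000000i

Re=0.9249 Im=0.0000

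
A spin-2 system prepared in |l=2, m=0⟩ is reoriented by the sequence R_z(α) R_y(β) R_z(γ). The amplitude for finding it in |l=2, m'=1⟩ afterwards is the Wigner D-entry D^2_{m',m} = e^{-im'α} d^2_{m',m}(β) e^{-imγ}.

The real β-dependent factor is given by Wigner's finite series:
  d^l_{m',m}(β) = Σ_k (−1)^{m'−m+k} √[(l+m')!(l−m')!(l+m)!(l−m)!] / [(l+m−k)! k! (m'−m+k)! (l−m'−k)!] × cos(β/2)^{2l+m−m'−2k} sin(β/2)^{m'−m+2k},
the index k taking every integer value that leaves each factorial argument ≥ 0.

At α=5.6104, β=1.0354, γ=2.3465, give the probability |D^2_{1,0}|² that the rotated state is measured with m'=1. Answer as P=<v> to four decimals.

D^2_{1,0}(5.6104,1.0354,2.3465) = e^{-i·1·5.6104}·d^2_{1,0}(1.0354)·e^{-i·0·2.3465}. Compute d first:
c=cos(1.0354/2)=0.868960, s=sin(1.0354/2)=0.494883; N=√[6·1·2·2]=4.898979
Admissible k: 0..1 (factorial args all ≥0)
  k=0: (−1)^1·4.8990/(2)·0.8690^3·0.4949^1 = -0.795384
  k=1: (−1)^2·4.8990/(2)·0.8690^1·0.4949^3 = +0.257978
d^2_{1,0}(1.0354) = -0.795384 +0.257978 = -0.537406
|D^2_{1,0}|² = |d^2_{1,0}(β)|² = (-0.537406)² = 0.288806 (the z-rotation phases have unit modulus)

P=0.2888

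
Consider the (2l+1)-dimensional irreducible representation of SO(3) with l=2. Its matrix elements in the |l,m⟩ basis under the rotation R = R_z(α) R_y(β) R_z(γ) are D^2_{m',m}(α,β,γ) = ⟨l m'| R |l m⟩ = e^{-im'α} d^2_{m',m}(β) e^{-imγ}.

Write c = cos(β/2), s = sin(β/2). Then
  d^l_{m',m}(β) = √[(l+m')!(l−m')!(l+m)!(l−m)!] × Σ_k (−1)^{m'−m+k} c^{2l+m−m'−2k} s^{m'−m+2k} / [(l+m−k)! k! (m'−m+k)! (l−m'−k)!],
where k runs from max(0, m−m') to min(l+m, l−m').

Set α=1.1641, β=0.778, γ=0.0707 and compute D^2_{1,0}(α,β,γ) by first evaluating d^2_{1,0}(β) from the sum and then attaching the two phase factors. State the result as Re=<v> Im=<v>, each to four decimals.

Split into d^2_{1,0}(β=0.778) × two z-phases.
c=cos(0.778/2)=0.925289, s=sin(0.778/2)=0.379263; N=√[6·1·2·2]=4.898979
k∈{0,1} keeps every argument non-negative
  k=0: (−1)^1·4.8990/(2)·0.9253^3·0.3793^1 = -0.735950
  k=1: (−1)^2·4.8990/(2)·0.9253^1·0.3793^3 = +0.123645
d^2_{1,0}(0.778) = -0.735950 +0.123645 = -0.612305
Phases: e^{-i·(1)·1.1641}=+0.395577-0.918433i, e^{-i·(0)·0.0707}=+1.000000+0.000000i ⇒ D=-0.242214+0.562361i

Re=-0.2422 Im=0.5624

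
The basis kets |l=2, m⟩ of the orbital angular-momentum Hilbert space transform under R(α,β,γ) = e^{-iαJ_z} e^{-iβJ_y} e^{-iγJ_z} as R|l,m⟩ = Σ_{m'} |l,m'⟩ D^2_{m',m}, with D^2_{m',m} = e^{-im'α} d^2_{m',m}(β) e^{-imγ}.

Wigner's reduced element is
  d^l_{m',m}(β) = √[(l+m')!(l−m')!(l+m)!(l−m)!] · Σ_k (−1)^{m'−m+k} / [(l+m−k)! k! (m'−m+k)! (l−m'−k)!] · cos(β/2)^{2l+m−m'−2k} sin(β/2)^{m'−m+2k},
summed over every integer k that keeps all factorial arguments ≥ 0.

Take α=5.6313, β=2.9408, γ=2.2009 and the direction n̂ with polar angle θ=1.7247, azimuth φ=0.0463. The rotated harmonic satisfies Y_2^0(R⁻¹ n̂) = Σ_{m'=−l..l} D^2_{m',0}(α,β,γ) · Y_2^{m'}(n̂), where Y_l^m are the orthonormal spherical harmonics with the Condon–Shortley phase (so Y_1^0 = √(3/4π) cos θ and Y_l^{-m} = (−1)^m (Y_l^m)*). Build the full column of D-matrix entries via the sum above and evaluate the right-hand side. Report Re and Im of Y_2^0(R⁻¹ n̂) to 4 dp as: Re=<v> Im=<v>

Re=-0.2296 Im=0.0000

Need the full column D^2_{m',0} for m'=−2..2 at α=5.6313, β=2.9408, γ=2.2009.
cos(β/2)=0.100228, sin(β/2)=0.994965
d^2_{-2,0}: single k=2 term ⇒ +0.024359;  D = +0.006428-0.023496i
d^2_{-1,0}: k∈[1..2] ⇒ +0.002454 -0.241817 = -0.239363;  D = -0.190280+0.145218i
d^2_{0,0}: k∈[0..2] ⇒ +0.000101 -0.039779 +0.980010 = +0.940332;  D = +0.940332+0.000000i
d^2_{1,0}: k∈[0..1] ⇒ -0.002454 +0.241817 = +0.239363;  D = +0.190280+0.145218i
d^2_{2,0}: single k=0 term ⇒ +0.024359;  D = +0.006428+0.023496i
Y_2^{m'}(θ=1.7247,φ=0.0463) and Σ D·Y over m':
  (+0.0064-0.0235i)·(+0.3756-0.0349i)  (-0.1903+0.1452i)·(-0.1169+0.0054i)  (+0.9403+0.0000i)·(-0.2932+0.0000i)  (+0.1903+0.1452i)·(+0.1169+0.0054i)  (+0.0064+0.0235i)·(+0.3756+0.0349i)
Y_2^0(R⁻¹ n̂) = -0.229560+0.000000i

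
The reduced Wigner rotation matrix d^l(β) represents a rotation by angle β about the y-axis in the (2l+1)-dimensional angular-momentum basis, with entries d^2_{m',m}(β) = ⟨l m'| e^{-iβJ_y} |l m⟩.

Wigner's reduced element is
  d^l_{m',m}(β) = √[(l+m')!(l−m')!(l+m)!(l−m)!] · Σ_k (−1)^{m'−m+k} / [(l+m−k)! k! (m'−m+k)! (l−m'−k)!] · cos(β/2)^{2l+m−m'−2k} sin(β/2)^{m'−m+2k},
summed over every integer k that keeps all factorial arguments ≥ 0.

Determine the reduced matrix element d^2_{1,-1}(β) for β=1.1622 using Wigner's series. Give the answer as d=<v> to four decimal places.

d^2_{1,-1}(β=1.1622) via Wigner's sum:
With c≡cos(β/2)=0.835859 and s≡sin(β/2)=0.548944, N=[6·1·1·6]^{1/2}=6.000000
Admissible k: 0..1 (factorial args all ≥0)
  k=0: (−1)^2·6.0000/(2)·0.8359^2·0.5489^2 = +0.631602
  k=1: (−1)^3·6.0000/(6)·0.8359^0·0.5489^4 = -0.090805
d^2_{1,-1}(1.1622) = +0.631602 -0.090805 = +0.540796

d=0.5408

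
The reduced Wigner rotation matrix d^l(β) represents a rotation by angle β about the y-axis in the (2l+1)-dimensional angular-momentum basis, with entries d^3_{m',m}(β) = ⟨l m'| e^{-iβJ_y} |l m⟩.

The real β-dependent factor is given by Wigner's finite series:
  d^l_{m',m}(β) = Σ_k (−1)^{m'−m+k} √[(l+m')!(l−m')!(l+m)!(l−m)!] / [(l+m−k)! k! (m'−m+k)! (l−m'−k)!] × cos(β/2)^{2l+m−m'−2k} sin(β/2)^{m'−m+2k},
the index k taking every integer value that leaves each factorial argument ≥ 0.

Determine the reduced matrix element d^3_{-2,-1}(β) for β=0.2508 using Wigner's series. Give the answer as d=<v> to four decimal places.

d=0.3681

d^3_{-2,-1}(β=0.2508) via Wigner's sum:
With c≡cos(β/2)=0.992148 and s≡sin(β/2)=0.125072, N=[1·120·2·24]^{1/2}=75.894664
Admissible k: 1..2 (factorial args all ≥0)
  k=1: (−1)^0·75.8947/(24)·0.9921^5·0.1251^1 = +0.380225
  k=2: (−1)^1·75.8947/(12)·0.9921^3·0.1251^3 = -0.012085
d^3_{-2,-1}(0.2508) = +0.380225 -0.012085 = +0.368140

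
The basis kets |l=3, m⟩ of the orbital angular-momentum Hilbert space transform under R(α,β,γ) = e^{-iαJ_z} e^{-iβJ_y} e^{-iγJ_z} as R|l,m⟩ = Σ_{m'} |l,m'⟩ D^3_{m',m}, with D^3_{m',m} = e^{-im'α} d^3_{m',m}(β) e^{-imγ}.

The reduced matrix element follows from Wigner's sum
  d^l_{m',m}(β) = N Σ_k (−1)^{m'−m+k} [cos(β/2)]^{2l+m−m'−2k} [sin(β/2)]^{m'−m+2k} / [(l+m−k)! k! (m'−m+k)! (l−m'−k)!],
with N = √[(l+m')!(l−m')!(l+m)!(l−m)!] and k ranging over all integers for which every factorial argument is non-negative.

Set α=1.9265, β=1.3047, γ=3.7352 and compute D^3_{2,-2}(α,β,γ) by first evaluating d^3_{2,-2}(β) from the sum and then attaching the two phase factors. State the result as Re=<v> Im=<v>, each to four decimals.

Re=-0.3367 Im=-0.1735

Split into d^3_{2,-2}(β=1.3047) × two z-phases.
c=cos(1.3047/2)=0.794659, s=sin(1.3047/2)=0.607056; N=√[120·1·1·120]=120.000000
Admissible k: 0..1 (factorial args all ≥0)
  k=0: (−1)^4·120.0000/(24)·0.7947^2·0.6071^4 = +0.428791
  k=1: (−1)^5·120.0000/(120)·0.7947^0·0.6071^6 = -0.050046
d^3_{2,-2}(1.3047) = +0.428791 -0.050046 = +0.378745
D = (-0.757444+0.652900i)·(+0.378745)·(+0.374244+0.927330i) = -0.336675-0.173486i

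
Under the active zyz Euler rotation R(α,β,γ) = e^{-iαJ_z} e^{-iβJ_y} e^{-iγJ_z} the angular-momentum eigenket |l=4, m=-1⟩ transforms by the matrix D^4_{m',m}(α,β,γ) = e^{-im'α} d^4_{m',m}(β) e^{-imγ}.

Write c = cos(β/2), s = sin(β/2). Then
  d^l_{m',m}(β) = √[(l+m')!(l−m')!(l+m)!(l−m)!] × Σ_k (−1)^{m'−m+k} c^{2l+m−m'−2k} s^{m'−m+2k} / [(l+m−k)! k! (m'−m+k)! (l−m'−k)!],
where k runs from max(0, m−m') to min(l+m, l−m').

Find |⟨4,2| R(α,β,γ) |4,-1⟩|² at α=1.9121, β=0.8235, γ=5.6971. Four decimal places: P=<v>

First d^4_{2,-1}(β=0.8235), then the phase factors e^{-i(2)α} and e^{-i(-1)γ}:
Half-angle: c=0.916422, s=0.400214. N=√(720·2·6·120)=1018.233765
k: max(0,(-1)−(2))=0 … min(4+(-1),4−(2))=2
  k=0: (−1)^3·1018.2338/(72)·0.9164^5·0.4002^3 = -0.585960
  k=1: (−1)^4·1018.2338/(48)·0.9164^3·0.4002^5 = +0.167630
  k=2: (−1)^5·1018.2338/(240)·0.9164^1·0.4002^7 = -0.006394
d^4_{2,-1}(0.8235) = -0.585960 +0.167630 -0.006394 = -0.424724
|D^4_{2,-1}|² = |d^4_{2,-1}(β)|² = (-0.424724)² = 0.180390 (the z-rotation phases have unit modulus)

P=0.1804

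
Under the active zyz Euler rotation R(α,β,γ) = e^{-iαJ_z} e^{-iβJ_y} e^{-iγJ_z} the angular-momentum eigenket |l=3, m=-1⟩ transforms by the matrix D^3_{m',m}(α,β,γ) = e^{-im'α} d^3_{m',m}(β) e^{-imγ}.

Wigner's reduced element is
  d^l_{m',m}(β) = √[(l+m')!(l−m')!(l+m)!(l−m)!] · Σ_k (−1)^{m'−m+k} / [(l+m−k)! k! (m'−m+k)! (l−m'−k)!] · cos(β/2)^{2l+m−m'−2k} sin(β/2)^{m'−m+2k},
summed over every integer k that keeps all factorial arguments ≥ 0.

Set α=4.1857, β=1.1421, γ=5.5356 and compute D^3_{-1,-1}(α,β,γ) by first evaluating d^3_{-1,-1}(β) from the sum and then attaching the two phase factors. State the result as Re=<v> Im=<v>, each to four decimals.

First d^3_{-1,-1}(β=1.1421), then the phase factors e^{-i(-1)α} and e^{-i(-1)γ}:
Half-angle: c=0.841334, s=0.540516. N=√(2·24·2·24)=48.000000
k: max(0,(-1)−(-1))=0 … min(3+(-1),3−(-1))=2
  k=0: (−1)^0·48.0000/(48)·0.8413^6·0.5405^0 = +0.354658
  k=1: (−1)^1·48.0000/(6)·0.8413^4·0.5405^2 = -1.171063
  k=2: (−1)^2·48.0000/(8)·0.8413^2·0.5405^4 = +0.362511
d^3_{-1,-1}(1.1421) = +0.354658 -1.171063 +0.362511 = -0.453893
D = (-0.502674-0.864476i)·(-0.453893)·(+0.733333-0.679870i) = +0.434085+0.132626i

Re=0.4341 Im=0.1326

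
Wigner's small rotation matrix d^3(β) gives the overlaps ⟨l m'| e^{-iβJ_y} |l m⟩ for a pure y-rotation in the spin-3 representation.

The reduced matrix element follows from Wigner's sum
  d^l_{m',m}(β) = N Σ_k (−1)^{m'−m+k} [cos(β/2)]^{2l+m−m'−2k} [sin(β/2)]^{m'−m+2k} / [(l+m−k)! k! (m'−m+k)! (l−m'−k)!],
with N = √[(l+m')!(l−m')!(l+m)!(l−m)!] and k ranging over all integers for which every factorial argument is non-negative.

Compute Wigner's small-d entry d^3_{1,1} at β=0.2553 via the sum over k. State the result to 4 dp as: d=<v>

d^3_{1,1}(β=0.2553) via Wigner's sum:
Half-angle: c=0.991864, s=0.127304. N=√(24·2·24·2)=48.000000
k: max(0,(1)−(1))=0 … min(3+(1),3−(1))=2
  k=0: (−1)^0·48.0000/(48)·0.9919^6·0.1273^0 = +0.952165
  k=1: (−1)^1·48.0000/(6)·0.9919^4·0.1273^2 = -0.125481
  k=2: (−1)^2·48.0000/(8)·0.9919^2·0.1273^4 = +0.001550
d^3_{1,1}(0.2553) = +0.952165 -0.125481 +0.001550 = +0.828234

d=0.8282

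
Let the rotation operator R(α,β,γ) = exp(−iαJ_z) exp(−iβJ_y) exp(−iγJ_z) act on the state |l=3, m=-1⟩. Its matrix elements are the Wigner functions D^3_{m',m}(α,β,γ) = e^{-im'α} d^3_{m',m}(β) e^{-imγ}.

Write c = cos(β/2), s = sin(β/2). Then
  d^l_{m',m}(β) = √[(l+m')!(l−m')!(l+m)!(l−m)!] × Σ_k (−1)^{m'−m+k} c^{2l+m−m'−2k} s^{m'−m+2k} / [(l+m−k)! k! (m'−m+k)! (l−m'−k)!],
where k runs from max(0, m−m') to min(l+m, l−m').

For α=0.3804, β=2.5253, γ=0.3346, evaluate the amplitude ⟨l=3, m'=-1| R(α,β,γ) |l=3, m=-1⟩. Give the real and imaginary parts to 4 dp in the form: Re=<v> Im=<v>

First d^3_{-1,-1}(β=2.5253), then the phase factors e^{-i(-1)α} and e^{-i(-1)γ}:
c=cos(2.5253/2)=0.303293, s=sin(2.5253/2)=0.952897; N=√[2·24·2·24]=48.000000
k: max(0,(-1)−(-1))=0 … min(3+(-1),3−(-1))=2
  k=0: (−1)^0·48.0000/(48)·0.3033^6·0.9529^0 = +0.000778
  k=1: (−1)^1·48.0000/(6)·0.3033^4·0.9529^2 = -0.061465
  k=2: (−1)^2·48.0000/(8)·0.3033^2·0.9529^4 = +0.455051
d^3_{-1,-1}(2.5253) = +0.000778 -0.061465 +0.455051 = +0.394364
Attach z-rotation phases: D = e^{-i(-1)(0.3804)}·(+0.394364)·e^{-i(-1)(0.3346)} = +0.297782+0.258552i

Re=0.2978 Im=0.2586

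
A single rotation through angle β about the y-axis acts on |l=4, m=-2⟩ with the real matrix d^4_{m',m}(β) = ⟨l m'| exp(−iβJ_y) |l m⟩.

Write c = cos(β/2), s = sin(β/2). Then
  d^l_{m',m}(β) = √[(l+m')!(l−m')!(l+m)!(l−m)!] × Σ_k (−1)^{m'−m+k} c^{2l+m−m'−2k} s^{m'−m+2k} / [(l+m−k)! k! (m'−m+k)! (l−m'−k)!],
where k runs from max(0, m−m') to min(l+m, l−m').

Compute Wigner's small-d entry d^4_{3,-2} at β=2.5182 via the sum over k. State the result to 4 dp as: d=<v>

d^4_{3,-2}(β=2.5182) via Wigner's sum:
c=cos(2.5182/2)=0.306674, s=sin(2.5182/2)=0.951815; N=√[5040·1·2·720]=2693.993318
k∈{0,1} keeps every argument non-negative
  k=0: (−1)^5·2693.9933/(240)·0.3067^3·0.9518^5 = -0.252916
  k=1: (−1)^6·2693.9933/(720)·0.3067^1·0.9518^7 = +0.812096
d^4_{3,-2}(2.5182) = -0.252916 +0.812096 = +0.559180

d=0.5592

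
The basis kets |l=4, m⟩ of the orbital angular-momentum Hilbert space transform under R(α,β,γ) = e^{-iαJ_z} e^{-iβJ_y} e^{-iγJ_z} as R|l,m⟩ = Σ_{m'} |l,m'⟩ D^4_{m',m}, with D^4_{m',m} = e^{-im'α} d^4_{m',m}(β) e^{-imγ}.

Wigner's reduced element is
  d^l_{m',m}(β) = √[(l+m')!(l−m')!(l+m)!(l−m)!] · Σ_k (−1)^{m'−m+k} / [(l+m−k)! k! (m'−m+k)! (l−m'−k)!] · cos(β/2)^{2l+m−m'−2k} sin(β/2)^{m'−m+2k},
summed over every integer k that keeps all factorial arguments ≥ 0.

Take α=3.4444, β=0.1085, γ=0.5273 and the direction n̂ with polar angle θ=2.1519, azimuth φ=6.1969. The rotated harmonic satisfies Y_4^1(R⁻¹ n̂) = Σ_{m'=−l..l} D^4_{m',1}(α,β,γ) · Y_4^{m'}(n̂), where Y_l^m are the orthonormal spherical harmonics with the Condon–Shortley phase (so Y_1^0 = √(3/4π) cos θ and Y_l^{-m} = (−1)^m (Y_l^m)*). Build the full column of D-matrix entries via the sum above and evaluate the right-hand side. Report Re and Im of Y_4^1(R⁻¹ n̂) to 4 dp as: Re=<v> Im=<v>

Need the full column D^4_{m',1} for m'=−4..4 at α=3.4444, β=0.1085, γ=0.5273.
cos(β/2)=0.998529, sin(β/2)=0.054223
d^4_{-4,1}: single k=5 term ⇒ +0.000003;  D = +0.000003+0.000002i
d^4_{-3,1}: k∈[4..5] ⇒ +0.000114 -0.000000 = +0.000113;  D = -0.000105-0.000042i
d^4_{-2,1}: k∈[3..5] ⇒ +0.002238 -0.000010 +0.000000 = +0.002228;  D = +0.002221+0.000174i
d^4_{-1,1}: k∈[2..5] ⇒ +0.029143 -0.000258 +0.000000 -0.000000 = +0.028886;  D = -0.028161+0.006430i
d^4_{0,1}: k∈[1..4] ⇒ +0.240008 -0.004246 +0.000013 -0.000000 = +0.235774;  D = +0.203749-0.118642i
d^4_{1,1}: k∈[0..3] ⇒ +0.988291 -0.043715 +0.000258 -0.000000 = +0.944834;  D = -0.637571+0.697291i
d^4_{2,1}: k∈[0..2] ⇒ -0.227692 +0.003357 -0.000007 = -0.224341;  D = -0.095126+0.203175i
d^4_{3,1}: k∈[0..1] ⇒ +0.023132 -0.000114 = +0.023018;  D = -0.003100+0.022808i
d^4_{4,1}: single k=0 term ⇒ -0.001184;  D = +0.000198+0.001168i
Y_4^{m'}(θ=2.1519,φ=6.1969) and Σ D·Y over m':
  (+0.0000+0.0000i)·(+0.2033+0.0731i)  (-0.0001-0.0000i)·(-0.3879-0.1027i)  (+0.0022+0.0002i)·(+0.2554+0.0445i)  (-0.0282+0.0064i)·(+0.1926+0.0167i)  (+0.2037-0.1186i)·(-0.3028+0.0000i)  (-0.6376+0.6973i)·(-0.1926+0.0167i)  (-0.0951+0.2032i)·(+0.2554-0.0445i)  (-0.0031+0.0228i)·(+0.3879-0.1027i)  (+0.0002+0.0012i)·(+0.2033-0.0731i)
Y_4^1(R⁻¹ n̂) = +0.030574-0.042542i

Re=0.0306 Im=-0.0425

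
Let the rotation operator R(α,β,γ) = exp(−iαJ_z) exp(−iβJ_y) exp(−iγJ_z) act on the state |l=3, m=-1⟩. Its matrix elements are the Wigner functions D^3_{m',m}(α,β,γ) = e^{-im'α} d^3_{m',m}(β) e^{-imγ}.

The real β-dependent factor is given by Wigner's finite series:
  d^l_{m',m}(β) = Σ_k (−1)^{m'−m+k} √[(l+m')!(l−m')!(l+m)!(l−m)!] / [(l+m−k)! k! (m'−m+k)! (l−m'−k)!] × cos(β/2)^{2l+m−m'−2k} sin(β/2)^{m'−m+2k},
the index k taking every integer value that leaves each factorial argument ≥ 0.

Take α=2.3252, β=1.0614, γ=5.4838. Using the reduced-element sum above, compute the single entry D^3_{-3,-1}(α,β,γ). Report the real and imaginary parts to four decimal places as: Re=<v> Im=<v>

Split into d^3_{-3,-1}(β=1.0614) × two z-phases.
Half-angle: c=0.862453, s=0.506137. N=√(1·720·2·24)=185.903201
Admissible k: 2..2 (factorial args all ≥0)
  k=2: (−1)^0·185.9032/(48)·0.8625^4·0.5061^2 = +0.548939
d^3_{-3,-1}(1.0614) = +0.548939
Attach z-rotation phases: D = e^{-i(-3)(2.3252)}·(+0.548939)·e^{-i(-1)(5.4838)} = +0.545801-0.058608i

Re=0.5458 Im=-0.0586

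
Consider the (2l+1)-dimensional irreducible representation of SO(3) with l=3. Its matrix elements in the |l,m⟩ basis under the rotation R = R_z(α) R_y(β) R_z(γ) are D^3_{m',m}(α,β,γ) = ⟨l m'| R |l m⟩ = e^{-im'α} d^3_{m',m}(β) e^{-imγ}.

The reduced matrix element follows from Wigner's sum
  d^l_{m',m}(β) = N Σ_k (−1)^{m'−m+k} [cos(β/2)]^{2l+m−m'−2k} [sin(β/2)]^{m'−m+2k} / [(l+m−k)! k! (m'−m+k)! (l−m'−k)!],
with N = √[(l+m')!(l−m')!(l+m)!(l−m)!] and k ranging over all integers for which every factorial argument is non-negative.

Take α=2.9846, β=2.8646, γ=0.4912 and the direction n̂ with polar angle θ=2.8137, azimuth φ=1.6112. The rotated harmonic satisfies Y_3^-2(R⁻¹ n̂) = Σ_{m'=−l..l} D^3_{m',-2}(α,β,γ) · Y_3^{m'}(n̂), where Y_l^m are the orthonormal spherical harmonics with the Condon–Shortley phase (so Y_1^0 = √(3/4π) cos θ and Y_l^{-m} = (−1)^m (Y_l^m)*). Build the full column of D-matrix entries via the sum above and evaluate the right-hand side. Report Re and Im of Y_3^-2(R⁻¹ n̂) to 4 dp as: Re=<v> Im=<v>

Need the full column D^3_{m',-2} for m'=−3..3 at α=2.9846, β=2.8646, γ=0.4912.
cos(β/2)=0.138054, sin(β/2)=0.990425
d^3_{-3,-2}: single k=1 term ⇒ +0.000122;  D = -0.000106-0.000060i
d^3_{-2,-2}: k∈[0..1] ⇒ +0.000007 -0.001782 = -0.001775;  D = -0.001393-0.001100i
d^3_{-1,-2}: k∈[0..1] ⇒ -0.000157 +0.016167 = +0.016010;  D = -0.010859-0.011765i
d^3_{0,-2}: k∈[0..1] ⇒ +0.001952 -0.100449 = -0.098497;  D = -0.054669-0.081933i
d^3_{1,-2}: k∈[0..1] ⇒ -0.016167 +0.416060 = +0.399893;  D = -0.167214-0.363255i
d^3_{2,-2}: k∈[0..1] ⇒ +0.091697 -0.943906 = -0.852209;  D = -0.230932-0.820324i
d^3_{3,-2}: single k=0 term ⇒ -0.322279;  D = +0.037755+0.320060i
Y_3^{m'}(θ=2.8137,φ=1.6112) and Σ D·Y over m':
  (-0.0001-0.0001i)·(+0.0017+0.0138i)  (-0.0014-0.0011i)·(+0.1000-0.0081i)  (-0.0109-0.0118i)·(-0.0146-0.3620i)  (-0.0547-0.0819i)·(-0.5234+0.0000i)  (-0.1672-0.3633i)·(+0.0146-0.3620i)  (-0.2309-0.8203i)·(+0.1000+0.0081i)  (+0.0378+0.3201i)·(-0.0017+0.0138i)
Y_3^-2(R⁻¹ n̂) = -0.130544+0.018171i

Re=-0.1305 Im=0.0182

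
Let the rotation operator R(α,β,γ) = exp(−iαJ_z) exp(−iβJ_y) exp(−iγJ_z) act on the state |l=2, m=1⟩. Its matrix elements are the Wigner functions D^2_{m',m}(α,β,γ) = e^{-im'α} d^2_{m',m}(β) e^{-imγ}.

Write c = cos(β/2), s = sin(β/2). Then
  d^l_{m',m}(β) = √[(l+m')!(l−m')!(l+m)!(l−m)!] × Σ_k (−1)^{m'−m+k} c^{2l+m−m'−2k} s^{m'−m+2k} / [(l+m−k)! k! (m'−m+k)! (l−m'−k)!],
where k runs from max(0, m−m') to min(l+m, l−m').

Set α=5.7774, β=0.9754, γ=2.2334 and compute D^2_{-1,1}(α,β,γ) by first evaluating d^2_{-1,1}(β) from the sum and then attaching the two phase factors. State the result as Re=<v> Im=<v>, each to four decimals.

Re=-0.4287 Im=-0.1825

Split into d^2_{-1,1}(β=0.9754) × two z-phases.
Half-angle: c=0.883413, s=0.468595. N=√(1·6·6·1)=6.000000
Admissible k: 2..3 (factorial args all ≥0)
  k=2: (−1)^0·6.0000/(2)·0.8834^2·0.4686^2 = +0.514096
  k=3: (−1)^1·6.0000/(6)·0.8834^0·0.4686^4 = -0.048216
d^2_{-1,1}(0.9754) = +0.514096 -0.048216 = +0.465880
D = (+0.874794-0.484495i)·(+0.465880)·(-0.615172-0.788393i) = -0.428666-0.182455i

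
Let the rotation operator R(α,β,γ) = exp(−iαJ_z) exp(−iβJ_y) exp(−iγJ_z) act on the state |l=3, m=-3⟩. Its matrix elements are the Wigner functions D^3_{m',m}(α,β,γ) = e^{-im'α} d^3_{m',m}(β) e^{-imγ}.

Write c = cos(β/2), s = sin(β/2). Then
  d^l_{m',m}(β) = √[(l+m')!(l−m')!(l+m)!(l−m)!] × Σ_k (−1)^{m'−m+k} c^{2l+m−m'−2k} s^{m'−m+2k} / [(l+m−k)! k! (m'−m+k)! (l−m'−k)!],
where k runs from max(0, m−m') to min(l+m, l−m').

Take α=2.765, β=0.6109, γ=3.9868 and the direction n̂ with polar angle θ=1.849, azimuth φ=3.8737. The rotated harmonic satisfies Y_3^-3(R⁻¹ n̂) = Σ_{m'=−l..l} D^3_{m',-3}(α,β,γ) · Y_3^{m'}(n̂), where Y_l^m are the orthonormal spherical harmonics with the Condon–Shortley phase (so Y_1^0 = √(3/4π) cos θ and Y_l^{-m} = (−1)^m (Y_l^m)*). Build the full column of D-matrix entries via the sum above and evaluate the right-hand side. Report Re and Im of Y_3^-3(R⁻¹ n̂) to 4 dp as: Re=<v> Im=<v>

Need the full column D^3_{m',-3} for m'=−3..3 at α=2.765, β=0.6109, γ=3.9868.
cos(β/2)=0.953712, sin(β/2)=0.300722
d^3_{-3,-3}: single k=0 term ⇒ +0.752493;  D = +0.123563+0.742279i
d^3_{-2,-3}: single k=0 term ⇒ -0.581202;  D = -0.122090+0.568234i
d^3_{-1,-3}: single k=0 term ⇒ +0.289765;  D = -0.160788+0.241062i
d^3_{0,-3}: single k=0 term ⇒ -0.105503;  D = -0.086718+0.060090i
d^3_{1,-3}: single k=0 term ⇒ +0.028810;  D = -0.028055+0.006551i
d^3_{2,-3}: single k=0 term ⇒ -0.005745;  D = -0.005683-0.000843i
d^3_{3,-3}: single k=0 term ⇒ +0.000740;  D = -0.000640-0.000370i
Y_3^{m'}(θ=1.849,φ=3.8737) and Σ D·Y over m':
  (+0.1236+0.7423i)·(+0.2172+0.3007i)  (-0.1221+0.5682i)·(-0.0276+0.2580i)  (-0.1608+0.2411i)·(+0.1440-0.1294i)  (-0.0867+0.0601i)·(+0.2688+0.0000i)  (-0.0281+0.0066i)·(-0.1440-0.1294i)  (-0.0057-0.0008i)·(-0.0276-0.2580i)  (-0.0006-0.0004i)·(-0.2172+0.3007i)
Y_3^-3(R⁻¹ n̂) = -0.349802+0.226904i

Re=-0.3498 Im=0.2269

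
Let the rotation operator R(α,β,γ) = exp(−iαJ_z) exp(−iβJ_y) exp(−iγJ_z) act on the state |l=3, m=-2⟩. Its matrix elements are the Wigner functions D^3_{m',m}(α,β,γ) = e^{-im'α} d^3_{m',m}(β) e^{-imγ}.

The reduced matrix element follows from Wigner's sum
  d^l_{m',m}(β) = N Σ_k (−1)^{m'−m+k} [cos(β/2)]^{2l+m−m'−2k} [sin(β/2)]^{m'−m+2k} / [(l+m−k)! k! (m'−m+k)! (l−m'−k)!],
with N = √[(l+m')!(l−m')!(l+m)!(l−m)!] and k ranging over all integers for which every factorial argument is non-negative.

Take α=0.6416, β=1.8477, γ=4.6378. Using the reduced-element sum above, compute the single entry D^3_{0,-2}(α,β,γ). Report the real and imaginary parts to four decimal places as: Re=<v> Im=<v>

Re=0.3425 Im=-0.0515

D^3_{0,-2}(0.6416,1.8477,4.6378) = e^{-i·0·0.6416}·d^3_{0,-2}(1.8477)·e^{-i·-2·4.6378}. Compute d first:
With c≡cos(β/2)=0.602753 and s≡sin(β/2)=0.797928, N=[6·6·1·120]^{1/2}=65.726707
The bounds max(0,m−m')=0 and min(l+m,l−m')=1 give 2 terms
  k=0: (−1)^2·65.7267/(12)·0.6028^4·0.7979^2 = +0.460304
  k=1: (−1)^3·65.7267/(12)·0.6028^2·0.7979^4 = -0.806666
d^3_{0,-2}(1.8477) = +0.460304 -0.806666 = -0.346362
Attach z-rotation phases: D = e^{-i(0)(0.6416)}·(-0.346362)·e^{-i(-2)(4.6378)} = +0.342516-0.051478i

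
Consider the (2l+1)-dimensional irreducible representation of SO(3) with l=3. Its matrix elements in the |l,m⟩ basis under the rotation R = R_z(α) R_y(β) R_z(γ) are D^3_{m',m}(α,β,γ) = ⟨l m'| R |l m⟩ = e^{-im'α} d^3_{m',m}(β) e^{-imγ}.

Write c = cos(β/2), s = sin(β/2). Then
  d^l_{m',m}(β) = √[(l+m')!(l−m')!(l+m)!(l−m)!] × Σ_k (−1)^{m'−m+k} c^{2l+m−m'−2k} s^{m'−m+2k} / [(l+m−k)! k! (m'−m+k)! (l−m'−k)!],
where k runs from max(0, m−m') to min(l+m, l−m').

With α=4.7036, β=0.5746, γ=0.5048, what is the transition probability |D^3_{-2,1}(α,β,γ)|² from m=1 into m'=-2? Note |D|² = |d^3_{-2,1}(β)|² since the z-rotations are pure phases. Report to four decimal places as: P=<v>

First d^3_{-2,1}(β=0.5746), then the phase factors e^{-i(-2)α} and e^{-i(1)γ}:
c=cos(0.5746/2)=0.959012, s=sin(0.5746/2)=0.283364; N=√[1·120·24·2]=75.894664
k∈{3,4} keeps every argument non-negative
  k=3: (−1)^0·75.8947/(12)·0.9590^3·0.2834^3 = +0.126922
  k=4: (−1)^1·75.8947/(24)·0.9590^1·0.2834^5 = -0.005540
d^3_{-2,1}(0.5746) = +0.126922 -0.005540 = +0.121381
|D^3_{-2,1}|² = |d^3_{-2,1}(β)|² = (+0.121381)² = 0.014733 (the z-rotation phases have unit modulus)

P=0.0147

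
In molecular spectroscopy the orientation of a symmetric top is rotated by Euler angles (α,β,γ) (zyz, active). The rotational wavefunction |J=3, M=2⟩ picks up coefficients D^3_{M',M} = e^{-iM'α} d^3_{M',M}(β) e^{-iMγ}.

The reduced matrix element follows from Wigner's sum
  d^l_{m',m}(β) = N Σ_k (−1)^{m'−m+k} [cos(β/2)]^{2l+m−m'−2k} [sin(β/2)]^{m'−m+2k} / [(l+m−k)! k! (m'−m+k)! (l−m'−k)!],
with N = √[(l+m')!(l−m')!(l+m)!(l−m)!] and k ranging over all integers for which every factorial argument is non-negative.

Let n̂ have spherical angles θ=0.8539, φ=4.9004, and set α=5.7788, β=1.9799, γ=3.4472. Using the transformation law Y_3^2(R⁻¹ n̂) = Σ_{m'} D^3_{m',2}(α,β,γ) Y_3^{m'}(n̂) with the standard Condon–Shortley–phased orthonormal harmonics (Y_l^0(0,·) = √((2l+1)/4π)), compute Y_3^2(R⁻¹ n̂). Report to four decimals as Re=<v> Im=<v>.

Need the full column D^3_{m',2} for m'=−3..3 at α=5.7788, β=1.9799, γ=3.4472.
cos(β/2)=0.548732, sin(β/2)=0.835999
d^3_{-3,2}: single k=5 term ⇒ +0.548862;  D = -0.288554-0.466890i
d^3_{-2,2}: k∈[4..5] ⇒ +0.735381 -0.341376 = +0.394004;  D = -0.019373-0.393528i
d^3_{-1,2}: k∈[3..4] ⇒ +0.610558 -0.708578 = -0.098020;  D = -0.043094+0.088039i
d^3_{0,2}: k∈[2..3] ⇒ +0.347066 -0.805569 = -0.458503;  D = -0.375492+0.263118i
d^3_{1,2}: k∈[1..2] ⇒ +0.131524 -0.610558 = -0.479033;  D = -0.476302+0.051078i
d^3_{2,2}: k∈[0..1] ⇒ +0.027300 -0.316826 = -0.289526;  D = -0.266946-0.112095i
d^3_{3,2}: single k=0 term ⇒ -0.101878;  D = -0.063173-0.079927i
Y_3^{m'}(θ=0.8539,φ=4.9004) and Σ D·Y over m':
  (-0.2886-0.4669i)·(-0.0956-0.1511i)  (-0.0194-0.3935i)·(-0.3549+0.1401i)  (-0.0431+0.0880i)·(+0.0528+0.2773i)  (-0.3755+0.2631i)·(-0.2063+0.0000i)  (-0.4763+0.0511i)·(-0.0528+0.2773i)  (-0.2669-0.1121i)·(-0.3549-0.1401i)  (-0.0632-0.0799i)·(+0.0956-0.1511i)
Y_3^2(R⁻¹ n̂) = +0.141751+0.107908i

Re=0.1418 Im=0.1079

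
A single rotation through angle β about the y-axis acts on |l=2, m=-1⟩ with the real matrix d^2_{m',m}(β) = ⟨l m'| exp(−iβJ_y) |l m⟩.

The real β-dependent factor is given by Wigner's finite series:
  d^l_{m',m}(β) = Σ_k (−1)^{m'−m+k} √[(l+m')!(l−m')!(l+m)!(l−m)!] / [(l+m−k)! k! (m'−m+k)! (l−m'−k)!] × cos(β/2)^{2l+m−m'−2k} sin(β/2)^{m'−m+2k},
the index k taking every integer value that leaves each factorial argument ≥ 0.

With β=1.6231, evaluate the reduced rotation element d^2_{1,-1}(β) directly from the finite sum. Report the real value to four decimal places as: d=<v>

d^2_{1,-1}(β=1.6231) via Wigner's sum:
Half-angle: c=0.688375, s=0.725355. N=√(6·1·1·6)=6.000000
k: max(0,(-1)−(1))=0 … min(2+(-1),2−(1))=1
  k=0: (−1)^2·6.0000/(2)·0.6884^2·0.7254^2 = +0.747950
  k=1: (−1)^3·6.0000/(6)·0.6884^0·0.7254^4 = -0.276823
d^2_{1,-1}(1.6231) = +0.747950 -0.276823 = +0.471127

d=0.4711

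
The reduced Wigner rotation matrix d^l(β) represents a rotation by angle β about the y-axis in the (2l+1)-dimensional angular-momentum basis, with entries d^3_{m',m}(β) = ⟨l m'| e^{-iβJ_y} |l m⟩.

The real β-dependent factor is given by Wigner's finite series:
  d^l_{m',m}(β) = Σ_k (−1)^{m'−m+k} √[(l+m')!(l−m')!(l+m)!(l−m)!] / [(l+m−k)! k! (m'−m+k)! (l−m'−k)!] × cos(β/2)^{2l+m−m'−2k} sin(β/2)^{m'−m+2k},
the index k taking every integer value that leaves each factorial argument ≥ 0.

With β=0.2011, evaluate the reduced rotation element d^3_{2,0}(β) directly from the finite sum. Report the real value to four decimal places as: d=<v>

d^3_{2,0}(β=0.2011) via Wigner's sum:
c=cos(0.2011/2)=0.994949, s=sin(0.2011/2)=0.100381; N=√[120·1·6·6]=65.726707
Admissible k: 0..1 (factorial args all ≥0)
  k=0: (−1)^2·65.7267/(12)·0.9949^4·0.1004^2 = +0.054083
  k=1: (−1)^3·65.7267/(12)·0.9949^2·0.1004^4 = -0.000551
d^3_{2,0}(0.2011) = +0.054083 -0.000551 = +0.053533

d=0.0535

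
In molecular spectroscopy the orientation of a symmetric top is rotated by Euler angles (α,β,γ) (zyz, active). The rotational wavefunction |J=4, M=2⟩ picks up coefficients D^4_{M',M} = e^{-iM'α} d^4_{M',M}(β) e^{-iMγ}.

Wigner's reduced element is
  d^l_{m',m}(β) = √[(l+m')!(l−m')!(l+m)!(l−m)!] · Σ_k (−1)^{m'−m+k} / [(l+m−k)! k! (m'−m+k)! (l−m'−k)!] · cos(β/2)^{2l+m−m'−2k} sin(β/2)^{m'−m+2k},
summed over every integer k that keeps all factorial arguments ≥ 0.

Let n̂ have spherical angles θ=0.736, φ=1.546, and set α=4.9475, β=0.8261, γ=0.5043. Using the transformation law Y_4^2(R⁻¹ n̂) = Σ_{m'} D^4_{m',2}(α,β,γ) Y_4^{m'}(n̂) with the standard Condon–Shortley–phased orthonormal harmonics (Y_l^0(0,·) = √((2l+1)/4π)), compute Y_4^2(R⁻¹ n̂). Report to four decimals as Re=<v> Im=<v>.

Need the full column D^4_{m',2} for m'=−4..4 at α=4.9475, β=0.8261, γ=0.5043.
cos(β/2)=0.915901, sin(β/2)=0.401405
d^4_{-4,2}: single k=6 term ⇒ +0.018568;  D = +0.018525-0.001265i
d^4_{-3,2}: k∈[5..6] ⇒ +0.089876 -0.005754 = +0.084122;  D = +0.025122+0.080283i
d^4_{-2,2}: k∈[4..6] ⇒ +0.274041 -0.042109 +0.000674 = +0.232606;  D = -0.199702+0.119267i
d^4_{-1,2}: k∈[3..5] ⇒ +0.589528 -0.169849 +0.006525 = +0.426204;  D = -0.297761-0.304939i
d^4_{0,2}: k∈[2..4] ⇒ +0.902354 -0.462183 +0.033290 = +0.473461;  D = +0.252376-0.400589i
d^4_{1,2}: k∈[1..3] ⇒ +0.920784 -0.884292 +0.113233 = +0.149725;  D = +0.141787+0.048104i
d^4_{2,2}: k∈[0..2] ⇒ +0.495208 -1.141397 +0.274041 = -0.372149;  D = +0.034180-0.370576i
d^4_{3,2}: k∈[0..1] ⇒ -0.812055 +0.467923 = -0.344132;  D = +0.340612-0.049090i
d^4_{4,2}: single k=0 term ⇒ +0.503309;  D = -0.185868-0.467731i
Y_4^{m'}(θ=0.736,φ=1.546) and Σ D·Y over m':
  (+0.0185-0.0013i)·(+0.0894+0.0089i)  (+0.0251+0.0803i)·(-0.0209+0.2799i)  (-0.1997+0.1193i)·(-0.4284-0.0213i)  (-0.2978-0.3049i)·(+0.0049-0.1989i)  (+0.2524-0.4006i)·(-0.3087+0.0000i)  (+0.1418+0.0481i)·(-0.0049-0.1989i)  (+0.0342-0.3706i)·(-0.4284+0.0213i)  (+0.3406-0.0491i)·(+0.0209+0.2799i)  (-0.1859-0.4677i)·(+0.0894-0.0089i)
Y_4^2(R⁻¹ n̂) = -0.071102+0.325131i

Re=-0.0711 Im=0.3251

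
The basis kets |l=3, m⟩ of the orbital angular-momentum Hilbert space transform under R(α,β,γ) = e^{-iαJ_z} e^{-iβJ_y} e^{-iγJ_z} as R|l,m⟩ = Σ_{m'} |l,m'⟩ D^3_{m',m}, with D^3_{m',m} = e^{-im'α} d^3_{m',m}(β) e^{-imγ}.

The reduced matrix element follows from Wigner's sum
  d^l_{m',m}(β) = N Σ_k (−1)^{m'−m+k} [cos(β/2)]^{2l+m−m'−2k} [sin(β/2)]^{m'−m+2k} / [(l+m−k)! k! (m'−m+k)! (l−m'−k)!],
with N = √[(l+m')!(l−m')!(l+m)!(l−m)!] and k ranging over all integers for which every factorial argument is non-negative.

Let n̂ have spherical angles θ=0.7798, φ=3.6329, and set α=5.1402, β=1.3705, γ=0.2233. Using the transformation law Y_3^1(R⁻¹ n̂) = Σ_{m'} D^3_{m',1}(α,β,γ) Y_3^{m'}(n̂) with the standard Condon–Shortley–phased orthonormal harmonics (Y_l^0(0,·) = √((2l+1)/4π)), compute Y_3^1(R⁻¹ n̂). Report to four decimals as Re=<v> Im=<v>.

Need the full column D^3_{m',1} for m'=−3..3 at α=5.1402, β=1.3705, γ=0.2233.
cos(β/2)=0.774261, sin(β/2)=0.632867
d^3_{-3,1}: single k=4 term ⇒ +0.372451;  D = -0.324934+0.182038i
d^3_{-2,1}: k∈[3..4] ⇒ +0.744095 -0.248570 = +0.495525;  D = -0.399719-0.292865i
d^3_{-1,1}: k∈[2..4] ⇒ +0.863624 -0.769331 +0.064250 = +0.158543;  D = +0.032198-0.155239i
d^3_{0,1}: k∈[1..3] ⇒ +0.610013 -1.222673 +0.272294 = -0.340365;  D = -0.331915+0.075373i
d^3_{1,1}: k∈[0..2] ⇒ +0.215439 -1.151499 +0.576998 = -0.359062;  D = -0.217617-0.285602i
d^3_{2,1}: k∈[0..1] ⇒ -0.556863 +0.744095 = +0.187232;  D = -0.088426+0.165035i
d^3_{3,1}: single k=0 term ⇒ +0.557467;  D = -0.556323-0.035689i
Y_3^{m'}(θ=0.7798,φ=3.6329) and Σ D·Y over m':
  (-0.3249+0.1820i)·(-0.0140+0.1444i)  (-0.3997-0.2929i)·(+0.1993-0.2989i)  (+0.0322-0.1552i)·(-0.3062+0.1638i)  (-0.3319+0.0754i)·(-0.1252+0.0000i)  (-0.2176-0.2856i)·(+0.3062+0.1638i)  (-0.0884+0.1650i)·(+0.1993+0.2989i)  (-0.5563-0.0357i)·(+0.0140+0.1444i)
Y_3^1(R⁻¹ n̂) = -0.221243-0.142434i

Re=-0.2212 Im=-0.1424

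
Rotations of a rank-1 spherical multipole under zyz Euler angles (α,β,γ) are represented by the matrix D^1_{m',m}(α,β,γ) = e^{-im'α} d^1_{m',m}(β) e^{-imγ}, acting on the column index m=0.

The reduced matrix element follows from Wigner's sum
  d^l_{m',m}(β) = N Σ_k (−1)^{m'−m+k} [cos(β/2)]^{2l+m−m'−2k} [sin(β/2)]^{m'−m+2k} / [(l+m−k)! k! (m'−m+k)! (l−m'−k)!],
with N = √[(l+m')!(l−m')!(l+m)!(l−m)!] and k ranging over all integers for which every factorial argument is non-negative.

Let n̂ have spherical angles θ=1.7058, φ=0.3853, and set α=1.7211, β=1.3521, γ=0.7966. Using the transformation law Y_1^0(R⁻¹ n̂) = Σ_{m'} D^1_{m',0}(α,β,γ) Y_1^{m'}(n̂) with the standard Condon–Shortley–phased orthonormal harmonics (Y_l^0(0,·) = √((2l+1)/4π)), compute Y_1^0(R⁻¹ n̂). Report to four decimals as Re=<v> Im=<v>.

Need the full column D^1_{m',0} for m'=−1..1 at α=1.7211, β=1.3521, γ=0.7966.
cos(β/2)=0.780050, sin(β/2)=0.625717
d^1_{-1,0}: single k=1 term ⇒ +0.690264;  D = -0.103359+0.682482i
d^1_{0,0}: k∈[0..1] ⇒ +0.608479 -0.391521 = +0.216957;  D = +0.216957+0.000000i
d^1_{1,0}: single k=0 term ⇒ -0.690264;  D = +0.103359+0.682482i
Y_1^{m'}(θ=1.7058,φ=0.3853) and Σ D·Y over m':
  (-0.1034+0.6825i)·(+0.3173-0.1287i)  (+0.2170+0.0000i)·(-0.0658+0.0000i)  (+0.1034+0.6825i)·(-0.3173-0.1287i)
Y_1^0(R⁻¹ n̂) = +0.095778+0.000000i

Re=0.0958 Im=0.0000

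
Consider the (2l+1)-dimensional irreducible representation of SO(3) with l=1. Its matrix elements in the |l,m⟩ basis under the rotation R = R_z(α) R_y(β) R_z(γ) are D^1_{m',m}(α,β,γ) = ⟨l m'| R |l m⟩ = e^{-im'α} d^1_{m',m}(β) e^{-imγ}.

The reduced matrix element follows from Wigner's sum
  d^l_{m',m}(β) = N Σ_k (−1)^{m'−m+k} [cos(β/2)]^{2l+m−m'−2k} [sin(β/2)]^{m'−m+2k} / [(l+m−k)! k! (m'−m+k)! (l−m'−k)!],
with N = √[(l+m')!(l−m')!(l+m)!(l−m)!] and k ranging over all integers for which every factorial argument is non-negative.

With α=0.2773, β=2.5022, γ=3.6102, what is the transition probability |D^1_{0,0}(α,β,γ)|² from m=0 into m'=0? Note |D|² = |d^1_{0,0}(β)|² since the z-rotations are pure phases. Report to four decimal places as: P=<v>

First d^1_{0,0}(β=2.5022), then the phase factors e^{-i(0)α} and e^{-i(0)γ}:
With c≡cos(β/2)=0.314278 and s≡sin(β/2)=0.949331, N=[1·1·1·1]^{1/2}=1.000000
k∈{0,1} keeps every argument non-negative
  k=0: (−1)^0·1.0000/(1)·0.3143^2·0.9493^0 = +0.098771
  k=1: (−1)^1·1.0000/(1)·0.3143^0·0.9493^2 = -0.901229
d^1_{0,0}(2.5022) = +0.098771 -0.901229 = -0.802458
|D^1_{0,0}|² = |d^1_{0,0}(β)|² = (-0.802458)² = 0.643939 (the z-rotation phases have unit modulus)

P=0.6439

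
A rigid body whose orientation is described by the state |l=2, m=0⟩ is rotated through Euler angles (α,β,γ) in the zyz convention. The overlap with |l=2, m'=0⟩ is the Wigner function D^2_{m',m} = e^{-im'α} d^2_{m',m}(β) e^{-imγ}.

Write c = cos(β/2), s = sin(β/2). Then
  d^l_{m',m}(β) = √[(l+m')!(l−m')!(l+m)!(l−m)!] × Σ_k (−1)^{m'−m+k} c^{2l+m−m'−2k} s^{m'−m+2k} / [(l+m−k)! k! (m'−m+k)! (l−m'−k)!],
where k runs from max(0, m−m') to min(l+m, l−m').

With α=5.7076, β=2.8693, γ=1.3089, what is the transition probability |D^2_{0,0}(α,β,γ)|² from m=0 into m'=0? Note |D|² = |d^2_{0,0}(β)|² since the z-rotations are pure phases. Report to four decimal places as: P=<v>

D^2_{0,0}(5.7076,2.8693,1.3089) = e^{-i·0·5.7076}·d^2_{0,0}(2.8693)·e^{-i·0·1.3089}. Compute d first:
c=cos(2.8693/2)=0.135726, s=sin(2.8693/2)=0.990746; N=√[2·2·2·2]=4.000000
The bounds max(0,m−m')=0 and min(l+m,l−m')=2 give 3 terms
  k=0: (−1)^0·4.0000/(4)·0.1357^4·0.9907^0 = +0.000339
  k=1: (−1)^1·4.0000/(1)·0.1357^2·0.9907^2 = -0.072329
  k=2: (−1)^2·4.0000/(4)·0.1357^0·0.9907^4 = +0.963496
d^2_{0,0}(2.8693) = +0.000339 -0.072329 +0.963496 = +0.891507
|D^2_{0,0}|² = |d^2_{0,0}(β)|² = (+0.891507)² = 0.794784 (the z-rotation phases have unit modulus)

P=0.7948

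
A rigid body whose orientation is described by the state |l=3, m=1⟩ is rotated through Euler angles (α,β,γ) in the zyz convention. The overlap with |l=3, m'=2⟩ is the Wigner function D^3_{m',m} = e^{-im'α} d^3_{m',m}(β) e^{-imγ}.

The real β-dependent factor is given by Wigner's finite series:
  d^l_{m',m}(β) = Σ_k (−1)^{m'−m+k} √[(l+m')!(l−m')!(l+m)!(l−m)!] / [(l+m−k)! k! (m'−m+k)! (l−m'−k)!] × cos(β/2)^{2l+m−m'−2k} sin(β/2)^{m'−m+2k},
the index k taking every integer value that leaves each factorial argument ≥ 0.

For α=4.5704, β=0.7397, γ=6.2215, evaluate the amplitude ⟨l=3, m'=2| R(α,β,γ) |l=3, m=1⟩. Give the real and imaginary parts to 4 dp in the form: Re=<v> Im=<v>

D^3_{2,1}(4.5704,0.7397,6.2215) = e^{-i·2·4.5704}·d^3_{2,1}(0.7397)·e^{-i·1·6.2215}. Compute d first:
With c≡cos(β/2)=0.932382 and s≡sin(β/2)=0.361476, N=[120·1·24·2]^{1/2}=75.894664
k∈{0,1} keeps every argument non-negative
  k=0: (−1)^1·75.8947/(24)·0.9324^5·0.3615^1 = -0.805466
  k=1: (−1)^2·75.8947/(12)·0.9324^3·0.3615^3 = +0.242130
d^3_{2,1}(0.7397) = -0.805466 +0.242130 = -0.563337
D = (-0.959949-0.280176i)·(-0.563337)·(+0.998098+0.061646i) = +0.530016+0.190870i

Re=0.5300 Im=0.1909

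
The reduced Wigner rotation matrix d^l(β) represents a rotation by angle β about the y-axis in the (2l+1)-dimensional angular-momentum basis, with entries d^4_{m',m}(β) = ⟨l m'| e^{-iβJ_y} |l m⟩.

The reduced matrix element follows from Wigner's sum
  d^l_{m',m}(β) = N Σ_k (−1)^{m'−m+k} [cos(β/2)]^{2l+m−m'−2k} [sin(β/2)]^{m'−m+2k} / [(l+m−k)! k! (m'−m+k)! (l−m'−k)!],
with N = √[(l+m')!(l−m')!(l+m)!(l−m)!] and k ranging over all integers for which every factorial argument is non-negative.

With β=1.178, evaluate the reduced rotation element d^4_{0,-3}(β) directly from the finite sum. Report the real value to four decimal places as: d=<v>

d=-0.4464

d^4_{0,-3}(β=1.178) via Wigner's sum:
With c≡cos(β/2)=0.831497 and s≡sin(β/2)=0.555530, N=[24·24·1·5040]^{1/2}=1703.830978
Admissible k: 0..1 (factorial args all ≥0)
  k=0: (−1)^3·1703.8310/(144)·0.8315^5·0.5555^3 = -0.806285
  k=1: (−1)^4·1703.8310/(144)·0.8315^3·0.5555^5 = +0.359900
d^4_{0,-3}(1.178) = -0.806285 +0.359900 = -0.446385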